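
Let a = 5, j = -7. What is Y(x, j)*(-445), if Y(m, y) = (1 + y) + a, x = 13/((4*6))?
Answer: 445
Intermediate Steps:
x = 13/24 ≈ 0.54167
Y(m, y) = 6 + y (Y(m, y) = (1 + y) + 5 = 6 + y)
Y(x, j)*(-445) = (6 - 7)*(-445) = -1*(-445) = 445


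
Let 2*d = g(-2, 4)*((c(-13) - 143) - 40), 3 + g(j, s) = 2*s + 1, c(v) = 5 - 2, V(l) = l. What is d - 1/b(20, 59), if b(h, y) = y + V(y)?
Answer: -63721/118 ≈ -540.01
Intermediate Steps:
c(v) = 3
g(j, s) = -2 + 2*s (g(j, s) = -3 + (2*s + 1) = -3 + (1 + 2*s) = -2 + 2*s)
b(h, y) = 2*y (b(h, y) = y + y = 2*y)
d = -540 (d = ((-2 + 2*4)*((3 - 143) - 40))/2 = ((-2 + 8)*(-140 - 40))/2 = (6*(-180))/2 = (½)*(-1080) = -540)
d - 1/b(20, 59) = -540 - 1/(2*59) = -540 - 1/118 = -63721/118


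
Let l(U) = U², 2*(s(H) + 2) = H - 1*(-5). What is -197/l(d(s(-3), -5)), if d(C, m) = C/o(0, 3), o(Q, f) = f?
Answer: -1773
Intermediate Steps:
s(H) = ½ + H/2 (s(H) = -2 + (H - 1*(-5))/2 = -2 + (H + 5)/2 = -2 + (5 + H)/2 = -2 + (5/2 + H/2) = ½ + H/2)
d(C, m) = C/3
-197/l(d(s(-3), -5)) = -197*9/(½ + (½)*(-3))² = -197*9/(½ - 3/2)² = -197/(((⅓)*(-1))²) = -197/((-⅓)²) = -197/⅑ = -197*9 = -1773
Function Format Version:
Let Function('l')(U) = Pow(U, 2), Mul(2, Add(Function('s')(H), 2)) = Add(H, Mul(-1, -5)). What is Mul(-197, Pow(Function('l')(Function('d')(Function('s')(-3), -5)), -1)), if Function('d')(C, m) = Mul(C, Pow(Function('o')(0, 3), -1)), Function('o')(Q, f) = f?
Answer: -1773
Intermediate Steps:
Function('s')(H) = Add(Rational(1, 2), Mul(Rational(1, 2), H)) (Function('s')(H) = Add(-2, Mul(Rational(1, 2), Add(H, Mul(-1, -5)))) = Add(-2, Mul(Rational(1, 2), Add(H, 5))) = Add(-2, Mul(Rational(1, 2), Add(5, H))) = Add(-2, Add(Rational(5, 2), Mul(Rational(1, 2), H))) = Add(Rational(1, 2), Mul(Rational(1, 2), H)))
Function('d')(C, m) = Mul(Rational(1, 3), C) (Function('d')(C, m) = Mul(C, Pow(3, -1)) = Mul(C, Rational(1, 3)) = Mul(Rational(1, 3), C))
Mul(-197, Pow(Function('l')(Function('d')(Function('s')(-3), -5)), -1)) = Mul(-197, Pow(Pow(Mul(Rational(1, 3), Add(Rational(1, 2), Mul(Rational(1, 2), -3))), 2), -1)) = Mul(-197, Pow(Pow(Mul(Rational(1, 3), Add(Rational(1, 2), Rational(-3, 2))), 2), -1)) = Mul(-197, Pow(Pow(Mul(Rational(1, 3), -1), 2), -1)) = Mul(-197, Pow(Pow(Rational(-1, 3), 2), -1)) = Mul(-197, Pow(Rational(1, 9), -1)) = Mul(-197, 9) = -1773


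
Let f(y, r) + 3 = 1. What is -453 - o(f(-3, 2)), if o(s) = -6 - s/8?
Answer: -1789/4 ≈ -447.25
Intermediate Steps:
f(y, r) = -2 (f(y, r) = -3 + 1 = -2)
o(s) = -6 - s/8
-453 - o(f(-3, 2)) = -453 - (-6 - ⅛*(-2)) = -453 - (-6 + ¼) = -453 - 1*(-23/4) = -453 + 23/4 = -1789/4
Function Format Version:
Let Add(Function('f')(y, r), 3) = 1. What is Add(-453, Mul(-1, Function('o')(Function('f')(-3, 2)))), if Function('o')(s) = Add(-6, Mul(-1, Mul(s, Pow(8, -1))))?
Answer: Rational(-1789, 4) ≈ -447.25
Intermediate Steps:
Function('f')(y, r) = -2 (Function('f')(y, r) = Add(-3, 1) = -2)
Function('o')(s) = Add(-6, Mul(Rational(-1, 8), s)) (Function('o')(s) = Add(-6, Mul(-1, Mul(s, Rational(1, 8)))) = Add(-6, Mul(-1, Mul(Rational(1, 8), s))) = Add(-6, Mul(Rational(-1, 8), s)))
Add(-453, Mul(-1, Function('o')(Function('f')(-3, 2)))) = Add(-453, Mul(-1, Add(-6, Mul(Rational(-1, 8), -2)))) = Add(-453, Mul(-1, Add(-6, Rational(1, 4)))) = Add(-453, Mul(-1, Rational(-23, 4))) = Add(-453, Rational(23, 4)) = Rational(-1789, 4)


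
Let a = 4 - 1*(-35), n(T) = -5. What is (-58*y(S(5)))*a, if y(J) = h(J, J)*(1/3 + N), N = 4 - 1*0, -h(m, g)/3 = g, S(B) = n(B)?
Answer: -147030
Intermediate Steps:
S(B) = -5
a = 39 (a = 4 + 35 = 39)
h(m, g) = -3*g
N = 4 (N = 4 + 0 = 4)
y(J) = -13*J (y(J) = (-3*J)*(1/3 + 4) = (-3*J)*(⅓ + 4) = -3*J*(13/3) = -13*J)
(-58*y(S(5)))*a = -(-754)*(-5)*39 = -58*65*39 = -3770*39 = -147030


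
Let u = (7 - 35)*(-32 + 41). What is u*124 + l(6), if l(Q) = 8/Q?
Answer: -93740/3 ≈ -31247.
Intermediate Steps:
u = -252 (u = -28*9 = -252)
u*124 + l(6) = -252*124 + 8/6 = -31248 + 8*(⅙) = -31248 + 4/3 = -93740/3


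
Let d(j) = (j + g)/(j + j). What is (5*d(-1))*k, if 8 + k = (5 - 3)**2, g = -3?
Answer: -40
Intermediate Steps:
d(j) = (-3 + j)/(2*j) (d(j) = (j - 3)/(j + j) = (-3 + j)/((2*j)) = (-3 + j)*(1/(2*j)) = (-3 + j)/(2*j))
k = -4 (k = -8 + (5 - 3)**2 = -8 + 2**2 = -8 + 4 = -4)
(5*d(-1))*k = (5*((1/2)*(-3 - 1)/(-1)))*(-4) = (5*((1/2)*(-1)*(-4)))*(-4) = (5*2)*(-4) = 10*(-4) = -40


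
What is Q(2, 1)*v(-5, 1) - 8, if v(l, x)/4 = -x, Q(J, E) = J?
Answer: -16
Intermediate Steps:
v(l, x) = -4*x (v(l, x) = 4*(-x) = -4*x)
Q(2, 1)*v(-5, 1) - 8 = 2*(-4*1) - 8 = 2*(-4) - 8 = -8 - 8 = -16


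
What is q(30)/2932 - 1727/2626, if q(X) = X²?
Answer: -675041/1924858 ≈ -0.35070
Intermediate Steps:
q(30)/2932 - 1727/2626 = 30²/2932 - 1727/2626 = 900*(1/2932) - 1727*1/2626 = 225/733 - 1727/2626 = -675041/1924858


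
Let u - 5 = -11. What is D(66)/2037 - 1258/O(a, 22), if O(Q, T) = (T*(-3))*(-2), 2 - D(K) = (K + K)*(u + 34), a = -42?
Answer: -169453/14938 ≈ -11.344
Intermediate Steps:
u = -6 (u = 5 - 11 = -6)
D(K) = 2 - 56*K (D(K) = 2 - (K + K)*(-6 + 34) = 2 - 2*K*28 = 2 - 56*K)
O(Q, T) = 6*T (O(Q, T) = -3*T*(-2) = 6*T)
D(66)/2037 - 1258/O(a, 22) = (2 - 56*66)/2037 - 1258/(6*22) = (2 - 3696)*(1/2037) - 1258/132 = -3694*1/2037 - 1258*1/132 = -3694/2037 - 629/66 = -169453/14938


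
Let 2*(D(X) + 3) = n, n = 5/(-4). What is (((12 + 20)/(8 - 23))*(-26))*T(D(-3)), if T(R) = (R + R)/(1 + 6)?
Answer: -6032/105 ≈ -57.448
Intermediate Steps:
n = -5/4 (n = 5*(-¼) = -5/4 ≈ -1.2500)
D(X) = -29/8 (D(X) = -3 + (½)*(-5/4) = -3 - 5/8 = -29/8)
T(R) = 2*R/7 (T(R) = (2*R)/7 = (2*R)*(⅐) = 2*R/7)
(((12 + 20)/(8 - 23))*(-26))*T(D(-3)) = (((12 + 20)/(8 - 23))*(-26))*((2/7)*(-29/8)) = ((32/(-15))*(-26))*(-29/28) = ((32*(-1/15))*(-26))*(-29/28) = -32/15*(-26)*(-29/28) = (832/15)*(-29/28) = -6032/105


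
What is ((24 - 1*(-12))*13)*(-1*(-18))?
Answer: 8424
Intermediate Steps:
((24 - 1*(-12))*13)*(-1*(-18)) = ((24 + 12)*13)*18 = (36*13)*18 = 468*18 = 8424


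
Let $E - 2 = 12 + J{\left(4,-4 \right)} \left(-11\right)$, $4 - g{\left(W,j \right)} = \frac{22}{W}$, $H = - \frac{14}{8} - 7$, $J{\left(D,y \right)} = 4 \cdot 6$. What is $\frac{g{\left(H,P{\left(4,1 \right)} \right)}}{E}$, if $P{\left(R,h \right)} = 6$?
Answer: $- \frac{114}{4375} \approx -0.026057$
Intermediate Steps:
$J{\left(D,y \right)} = 24$
$H = - \frac{35}{4}$ ($H = \left(-14\right) \frac{1}{8} - 7 = - \frac{7}{4} - 7 = - \frac{35}{4} \approx -8.75$)
$g{\left(W,j \right)} = 4 - \frac{22}{W}$
$E = -250$ ($E = 2 + \left(12 + 24 \left(-11\right)\right) = 2 + \left(12 - 264\right) = 2 - 252 = -250$)
$\frac{g{\left(H,P{\left(4,1 \right)} \right)}}{E} = \frac{4 - \frac{22}{- \frac{35}{4}}}{-250} = \left(4 - - \frac{88}{35}\right) \left(- \frac{1}{250}\right) = \left(4 + \frac{88}{35}\right) \left(- \frac{1}{250}\right) = \frac{228}{35} \left(- \frac{1}{250}\right) = - \frac{114}{4375}$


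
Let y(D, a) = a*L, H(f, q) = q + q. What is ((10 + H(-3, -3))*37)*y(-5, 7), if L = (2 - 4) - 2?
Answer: -4144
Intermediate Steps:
H(f, q) = 2*q
L = -4 (L = -2 - 2 = -4)
y(D, a) = -4*a (y(D, a) = a*(-4) = -4*a)
((10 + H(-3, -3))*37)*y(-5, 7) = ((10 + 2*(-3))*37)*(-4*7) = ((10 - 6)*37)*(-28) = (4*37)*(-28) = 148*(-28) = -4144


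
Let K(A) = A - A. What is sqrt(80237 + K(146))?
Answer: sqrt(80237) ≈ 283.26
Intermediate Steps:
K(A) = 0
sqrt(80237 + K(146)) = sqrt(80237 + 0) = sqrt(80237)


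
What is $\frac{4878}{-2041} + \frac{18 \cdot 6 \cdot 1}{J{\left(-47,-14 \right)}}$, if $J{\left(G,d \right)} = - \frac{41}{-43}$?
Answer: $\frac{9278406}{83681} \approx 110.88$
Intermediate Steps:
$J{\left(G,d \right)} = \frac{41}{43}$ ($J{\left(G,d \right)} = \left(-41\right) \left(- \frac{1}{43}\right) = \frac{41}{43}$)
$\frac{4878}{-2041} + \frac{18 \cdot 6 \cdot 1}{J{\left(-47,-14 \right)}} = \frac{4878}{-2041} + \frac{18 \cdot 6 \cdot 1}{\frac{41}{43}} = 4878 \left(- \frac{1}{2041}\right) + 108 \cdot 1 \cdot \frac{43}{41} = - \frac{4878}{2041} + 108 \cdot \frac{43}{41} = - \frac{4878}{2041} + \frac{4644}{41} = \frac{9278406}{83681}$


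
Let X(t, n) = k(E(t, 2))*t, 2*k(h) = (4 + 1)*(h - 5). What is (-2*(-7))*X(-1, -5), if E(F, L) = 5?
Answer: 0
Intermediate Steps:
k(h) = -25/2 + 5*h/2 (k(h) = ((4 + 1)*(h - 5))/2 = (5*(-5 + h))/2 = (-25 + 5*h)/2 = -25/2 + 5*h/2)
X(t, n) = 0 (X(t, n) = (-25/2 + (5/2)*5)*t = (-25/2 + 25/2)*t = 0*t = 0)
(-2*(-7))*X(-1, -5) = -2*(-7)*0 = 14*0 = 0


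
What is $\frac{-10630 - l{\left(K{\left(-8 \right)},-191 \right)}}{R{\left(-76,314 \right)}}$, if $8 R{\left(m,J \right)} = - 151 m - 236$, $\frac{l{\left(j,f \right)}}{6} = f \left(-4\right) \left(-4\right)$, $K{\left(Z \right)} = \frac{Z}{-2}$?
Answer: $\frac{7706}{1405} \approx 5.4847$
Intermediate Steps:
$K{\left(Z \right)} = - \frac{Z}{2}$ ($K{\left(Z \right)} = Z \left(- \frac{1}{2}\right) = - \frac{Z}{2}$)
$l{\left(j,f \right)} = 96 f$ ($l{\left(j,f \right)} = 6 f \left(-4\right) \left(-4\right) = 6 - 4 f \left(-4\right) = 6 \cdot 16 f = 96 f$)
$R{\left(m,J \right)} = - \frac{59}{2} - \frac{151 m}{8}$ ($R{\left(m,J \right)} = \frac{- 151 m - 236}{8} = \frac{-236 - 151 m}{8} = - \frac{59}{2} - \frac{151 m}{8}$)
$\frac{-10630 - l{\left(K{\left(-8 \right)},-191 \right)}}{R{\left(-76,314 \right)}} = \frac{-10630 - 96 \left(-191\right)}{- \frac{59}{2} - - \frac{2869}{2}} = \frac{-10630 - -18336}{- \frac{59}{2} + \frac{2869}{2}} = \frac{-10630 + 18336}{1405} = 7706 \cdot \frac{1}{1405} = \frac{7706}{1405}$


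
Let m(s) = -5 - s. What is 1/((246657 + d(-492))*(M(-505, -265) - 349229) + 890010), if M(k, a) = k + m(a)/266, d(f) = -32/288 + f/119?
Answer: -142443/12287378654934770 ≈ -1.1593e-11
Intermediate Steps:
d(f) = -⅑ + f/119 (d(f) = -32*1/288 + f*(1/119) = -⅑ + f/119)
M(k, a) = -5/266 + k - a/266 (M(k, a) = k + (-5 - a)/266 = k + (-5 - a)*(1/266) = k + (-5/266 - a/266) = -5/266 + k - a/266)
1/((246657 + d(-492))*(M(-505, -265) - 349229) + 890010) = 1/((246657 + (-⅑ + (1/119)*(-492)))*((-5/266 - 505 - 1/266*(-265)) - 349229) + 890010) = 1/((246657 + (-⅑ - 492/119))*((-5/266 - 505 + 265/266) - 349229) + 890010) = 1/((246657 - 4547/1071)*(-67035/133 - 349229) + 890010) = 1/((264165100/1071)*(-46514492/133) + 890010) = 1/(-12287505430629200/142443 + 890010) = 1/(-12287378654934770/142443) = -142443/12287378654934770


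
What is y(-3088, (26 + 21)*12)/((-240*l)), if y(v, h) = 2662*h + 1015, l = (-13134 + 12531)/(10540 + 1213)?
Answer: 17657507399/144720 ≈ 1.2201e+5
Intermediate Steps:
l = -603/11753 ≈ -0.051306
y(v, h) = 1015 + 2662*h
y(-3088, (26 + 21)*12)/((-240*l)) = (1015 + 2662*((26 + 21)*12))/((-240*(-603/11753))) = (1015 + 2662*(47*12))/(144720/11753) = (1015 + 2662*564)*(11753/144720) = (1015 + 1501368)*(11753/144720) = 1502383*(11753/144720) = 17657507399/144720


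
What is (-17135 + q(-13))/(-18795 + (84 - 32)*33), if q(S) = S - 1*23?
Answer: 17171/17079 ≈ 1.0054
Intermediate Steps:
q(S) = -23 + S (q(S) = S - 23 = -23 + S)
(-17135 + q(-13))/(-18795 + (84 - 32)*33) = (-17135 + (-23 - 13))/(-18795 + (84 - 32)*33) = (-17135 - 36)/(-18795 + 52*33) = -17171/(-18795 + 1716) = -17171/(-17079) = -17171*(-1/17079) = 17171/17079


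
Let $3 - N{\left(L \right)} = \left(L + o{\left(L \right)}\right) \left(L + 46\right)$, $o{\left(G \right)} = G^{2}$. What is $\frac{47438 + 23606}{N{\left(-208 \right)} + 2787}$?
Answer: $\frac{35522}{3488931} \approx 0.010181$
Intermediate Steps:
$N{\left(L \right)} = 3 - \left(46 + L\right) \left(L + L^{2}\right)$ ($N{\left(L \right)} = 3 - \left(L + L^{2}\right) \left(L + 46\right) = 3 - \left(L + L^{2}\right) \left(46 + L\right) = 3 - \left(46 + L\right) \left(L + L^{2}\right)$)
$\frac{47438 + 23606}{N{\left(-208 \right)} + 2787} = \frac{47438 + 23606}{\left(3 - \left(-208\right)^{3} - 47 \left(-208\right)^{2} - -9568\right) + 2787} = \frac{71044}{\left(3 - -8998912 - 2033408 + 9568\right) + 2787} = \frac{71044}{\left(3 + 8998912 - 2033408 + 9568\right) + 2787} = \frac{71044}{6975075 + 2787} = \frac{71044}{6977862} = 71044 \cdot \frac{1}{6977862} = \frac{35522}{3488931}$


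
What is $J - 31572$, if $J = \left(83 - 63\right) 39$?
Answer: $-30792$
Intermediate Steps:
$J = 780$ ($J = 20 \cdot 39 = 780$)
$J - 31572 = 780 - 31572 = -30792$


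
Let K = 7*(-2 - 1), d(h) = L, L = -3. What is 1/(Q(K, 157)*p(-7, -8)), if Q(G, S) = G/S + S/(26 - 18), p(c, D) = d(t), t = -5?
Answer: -1256/73443 ≈ -0.017102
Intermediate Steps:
d(h) = -3
K = -21 (K = 7*(-3) = -21)
p(c, D) = -3
Q(G, S) = S/8 + G/S (Q(G, S) = G/S + S/8 = S/8 + G/S)
1/(Q(K, 157)*p(-7, -8)) = 1/(((1/8)*157 - 21/157)*(-3)) = 1/((157/8 - 21*1/157)*(-3)) = 1/((157/8 - 21/157)*(-3)) = 1/((24481/1256)*(-3)) = 1/(-73443/1256) = -1256/73443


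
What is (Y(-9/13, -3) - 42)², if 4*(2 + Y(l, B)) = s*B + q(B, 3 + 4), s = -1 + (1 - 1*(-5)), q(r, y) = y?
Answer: 2116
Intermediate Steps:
s = 5 (s = -1 + (1 + 5) = -1 + 6 = 5)
Y(l, B) = -¼ + 5*B/4 (Y(l, B) = -2 + (5*B + (3 + 4))/4 = -2 + (5*B + 7)/4 = -2 + (7 + 5*B)/4 = -2 + (7/4 + 5*B/4) = -¼ + 5*B/4)
(Y(-9/13, -3) - 42)² = ((-¼ + (5/4)*(-3)) - 42)² = ((-¼ - 15/4) - 42)² = (-4 - 42)² = (-46)² = 2116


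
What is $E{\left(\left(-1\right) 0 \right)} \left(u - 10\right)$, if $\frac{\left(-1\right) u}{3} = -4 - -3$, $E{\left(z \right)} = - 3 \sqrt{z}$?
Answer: $0$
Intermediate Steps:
$u = 3$ ($u = - 3 \left(-4 - -3\right) = - 3 \left(-4 + 3\right) = \left(-3\right) \left(-1\right) = 3$)
$E{\left(\left(-1\right) 0 \right)} \left(u - 10\right) = - 3 \sqrt{\left(-1\right) 0} \left(3 - 10\right) = - 3 \sqrt{0} \left(-7\right) = \left(-3\right) 0 \left(-7\right) = 0 \left(-7\right) = 0$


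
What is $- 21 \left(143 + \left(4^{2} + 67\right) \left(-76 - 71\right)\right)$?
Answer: $253218$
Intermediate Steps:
$- 21 \left(143 + \left(4^{2} + 67\right) \left(-76 - 71\right)\right) = - 21 \left(143 + \left(16 + 67\right) \left(-147\right)\right) = - 21 \left(143 + 83 \left(-147\right)\right) = - 21 \left(143 - 12201\right) = \left(-21\right) \left(-12058\right) = 253218$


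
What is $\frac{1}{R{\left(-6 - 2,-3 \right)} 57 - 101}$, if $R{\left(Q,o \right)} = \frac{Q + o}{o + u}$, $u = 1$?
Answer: $\frac{2}{425} \approx 0.0047059$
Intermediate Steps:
$R{\left(Q,o \right)} = \frac{Q + o}{1 + o}$ ($R{\left(Q,o \right)} = \frac{Q + o}{o + 1} = \frac{Q + o}{1 + o}$)
$\frac{1}{R{\left(-6 - 2,-3 \right)} 57 - 101} = \frac{1}{\frac{\left(-6 - 2\right) - 3}{1 - 3} \cdot 57 - 101} = \frac{1}{\frac{-8 - 3}{-2} \cdot 57 - 101} = \frac{1}{\left(- \frac{1}{2}\right) \left(-11\right) 57 - 101} = \frac{1}{\frac{11}{2} \cdot 57 - 101} = \frac{1}{\frac{627}{2} - 101} = \frac{1}{\frac{425}{2}} = \frac{2}{425}$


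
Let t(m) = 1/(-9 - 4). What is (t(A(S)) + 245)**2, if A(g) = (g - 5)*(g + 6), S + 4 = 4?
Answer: 10137856/169 ≈ 59987.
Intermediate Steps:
S = 0 (S = -4 + 4 = 0)
A(g) = (-5 + g)*(6 + g)
t(m) = -1/13 (t(m) = 1/(-13) = -1/13)
(t(A(S)) + 245)**2 = (-1/13 + 245)**2 = (3184/13)**2 = 10137856/169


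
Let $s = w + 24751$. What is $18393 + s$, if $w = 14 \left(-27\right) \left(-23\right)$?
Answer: $51838$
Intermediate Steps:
$w = 8694$ ($w = \left(-378\right) \left(-23\right) = 8694$)
$s = 33445$ ($s = 8694 + 24751 = 33445$)
$18393 + s = 18393 + 33445 = 51838$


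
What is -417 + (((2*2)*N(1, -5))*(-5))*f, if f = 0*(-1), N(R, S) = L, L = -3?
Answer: -417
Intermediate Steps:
N(R, S) = -3
f = 0
-417 + (((2*2)*N(1, -5))*(-5))*f = -417 + (((2*2)*(-3))*(-5))*0 = -417 + ((4*(-3))*(-5))*0 = -417 - 12*(-5)*0 = -417 + 60*0 = -417 + 0 = -417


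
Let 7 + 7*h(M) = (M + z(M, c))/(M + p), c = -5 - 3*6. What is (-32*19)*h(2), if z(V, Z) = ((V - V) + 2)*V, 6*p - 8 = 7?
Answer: 10336/21 ≈ 492.19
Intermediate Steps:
p = 5/2 (p = 4/3 + (1/6)*7 = 4/3 + 7/6 = 5/2 ≈ 2.5000)
c = -23 (c = -5 - 18 = -23)
z(V, Z) = 2*V (z(V, Z) = (0 + 2)*V = 2*V)
h(M) = -1 + 3*M/(7*(5/2 + M)) (h(M) = -1 + ((M + 2*M)/(M + 5/2))/7 = -1 + ((3*M)/(5/2 + M))/7 = -1 + (3*M/(5/2 + M))/7 = -1 + 3*M/(7*(5/2 + M)))
(-32*19)*h(2) = (-32*19)*((-35 - 8*2)/(7*(5 + 2*2))) = -608*(-35 - 16)/(7*(5 + 4)) = -608*(-51)/(7*9) = -608*(-17/21) = 10336/21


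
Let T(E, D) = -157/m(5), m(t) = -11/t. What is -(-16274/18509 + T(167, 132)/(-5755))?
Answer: 208951027/234342449 ≈ 0.89165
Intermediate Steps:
T(E, D) = 785/11 (T(E, D) = -157/((-11/5)) = -157/((-11*⅕)) = -157/(-11/5) = -157*(-5/11) = 785/11)
-(-16274/18509 + T(167, 132)/(-5755)) = -(-16274/18509 + (785/11)/(-5755)) = -(-16274*1/18509 + (785/11)*(-1/5755)) = -(-16274/18509 - 157/12661) = -1*(-208951027/234342449) = 208951027/234342449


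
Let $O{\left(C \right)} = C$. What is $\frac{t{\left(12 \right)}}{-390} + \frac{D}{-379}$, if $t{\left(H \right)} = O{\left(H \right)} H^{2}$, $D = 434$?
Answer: $- \frac{137362}{24635} \approx -5.5759$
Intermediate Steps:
$t{\left(H \right)} = H^{3}$ ($t{\left(H \right)} = H H^{2} = H^{3}$)
$\frac{t{\left(12 \right)}}{-390} + \frac{D}{-379} = \frac{12^{3}}{-390} + \frac{434}{-379} = 1728 \left(- \frac{1}{390}\right) + 434 \left(- \frac{1}{379}\right) = - \frac{288}{65} - \frac{434}{379} = - \frac{137362}{24635}$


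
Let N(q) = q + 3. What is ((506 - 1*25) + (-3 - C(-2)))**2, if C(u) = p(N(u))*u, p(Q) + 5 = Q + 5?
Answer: 230400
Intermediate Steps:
N(q) = 3 + q
p(Q) = Q (p(Q) = -5 + (Q + 5) = -5 + (5 + Q) = Q)
C(u) = u*(3 + u) (C(u) = (3 + u)*u = u*(3 + u))
((506 - 1*25) + (-3 - C(-2)))**2 = ((506 - 1*25) + (-3 - (-2)*(3 - 2)))**2 = ((506 - 25) + (-3 - (-2)))**2 = (481 + (-3 - 1*(-2)))**2 = (481 + (-3 + 2))**2 = (481 - 1)**2 = 480**2 = 230400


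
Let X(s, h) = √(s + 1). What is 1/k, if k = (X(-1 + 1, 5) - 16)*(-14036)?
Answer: 1/210540 ≈ 4.7497e-6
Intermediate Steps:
X(s, h) = √(1 + s)
k = 210540 (k = (√(1 + (-1 + 1)) - 16)*(-14036) = (√(1 + 0) - 16)*(-14036) = (√1 - 16)*(-14036) = (1 - 16)*(-14036) = -15*(-14036) = 210540)
1/k = 1/210540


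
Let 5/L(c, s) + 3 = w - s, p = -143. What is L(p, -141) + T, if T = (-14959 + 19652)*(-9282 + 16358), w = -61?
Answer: 2556990441/77 ≈ 3.3208e+7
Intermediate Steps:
L(c, s) = 5/(-64 - s) (L(c, s) = 5/(-3 + (-61 - s)) = 5/(-64 - s))
T = 33207668 (T = 4693*7076 = 33207668)
L(p, -141) + T = -5/(64 - 141) + 33207668 = -5/(-77) + 33207668 = -5*(-1/77) + 33207668 = 5/77 + 33207668 = 2556990441/77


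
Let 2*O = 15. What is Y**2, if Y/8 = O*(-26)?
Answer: 2433600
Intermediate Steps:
O = 15/2 (O = (1/2)*15 = 15/2 ≈ 7.5000)
Y = -1560 (Y = 8*((15/2)*(-26)) = 8*(-195) = -1560)
Y**2 = (-1560)**2 = 2433600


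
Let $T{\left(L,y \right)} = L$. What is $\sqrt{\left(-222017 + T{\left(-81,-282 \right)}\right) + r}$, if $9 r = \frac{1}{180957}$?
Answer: $\frac{i \sqrt{1335801271439589}}{77553} \approx 471.27 i$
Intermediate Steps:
$r = \frac{1}{1628613}$ ($r = \frac{1}{9 \cdot 180957} = \frac{1}{9} \cdot \frac{1}{180957} = \frac{1}{1628613} \approx 6.1402 \cdot 10^{-7}$)
$\sqrt{\left(-222017 + T{\left(-81,-282 \right)}\right) + r} = \sqrt{\left(-222017 - 81\right) + \frac{1}{1628613}} = \sqrt{-222098 + \frac{1}{1628613}} = \sqrt{- \frac{361711690073}{1628613}} = \frac{i \sqrt{1335801271439589}}{77553}$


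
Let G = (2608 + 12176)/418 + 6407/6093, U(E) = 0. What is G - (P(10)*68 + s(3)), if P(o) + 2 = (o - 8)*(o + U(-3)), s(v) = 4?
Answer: -137945647/115767 ≈ -1191.6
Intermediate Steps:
P(o) = -2 + o*(-8 + o) (P(o) = -2 + (o - 8)*(o + 0) = -2 + (-8 + o)*o = -2 + o*(-8 + o))
G = 4216229/115767 (G = 14784*(1/418) + 6407*(1/6093) = 672/19 + 6407/6093 = 4216229/115767 ≈ 36.420)
G - (P(10)*68 + s(3)) = 4216229/115767 - ((-2 + 10² - 8*10)*68 + 4) = 4216229/115767 - ((-2 + 100 - 80)*68 + 4) = 4216229/115767 - (18*68 + 4) = 4216229/115767 - (1224 + 4) = 4216229/115767 - 1*1228 = 4216229/115767 - 1228 = -137945647/115767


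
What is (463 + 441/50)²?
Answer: 556535281/2500 ≈ 2.2261e+5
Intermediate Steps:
(463 + 441/50)² = (23591/50)² = 556535281/2500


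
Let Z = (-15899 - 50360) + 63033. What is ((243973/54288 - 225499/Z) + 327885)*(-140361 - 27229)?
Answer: -2406447497726267275/43783272 ≈ -5.4963e+10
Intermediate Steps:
Z = -3226 (Z = -66259 + 63033 = -3226)
((243973/54288 - 225499/Z) + 327885)*(-140361 - 27229) = ((243973/54288 - 225499/(-3226)) + 327885)*(-140361 - 27229) = ((243973*(1/54288) - 225499*(-1/3226)) + 327885)*(-167590) = ((243973/54288 + 225499/3226) + 327885)*(-167590) = (6514473305/87566544 + 327885)*(-167590) = (28718270752745/87566544)*(-167590) = -2406447497726267275/43783272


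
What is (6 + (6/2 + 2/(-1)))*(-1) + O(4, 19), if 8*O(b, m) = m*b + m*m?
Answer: 381/8 ≈ 47.625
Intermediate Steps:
O(b, m) = m²/8 + b*m/8 (O(b, m) = (m*b + m*m)/8 = (b*m + m²)/8 = (m² + b*m)/8 = m²/8 + b*m/8)
(6 + (6/2 + 2/(-1)))*(-1) + O(4, 19) = (6 + (6/2 + 2/(-1)))*(-1) + (⅛)*19*(4 + 19) = (6 + (6*(½) + 2*(-1)))*(-1) + (⅛)*19*23 = (6 + (3 - 2))*(-1) + 437/8 = (6 + 1)*(-1) + 437/8 = 7*(-1) + 437/8 = -7 + 437/8 = 381/8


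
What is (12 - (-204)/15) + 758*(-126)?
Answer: -477412/5 ≈ -95482.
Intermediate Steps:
(12 - (-204)/15) + 758*(-126) = (12 - (-204)/15) - 95508 = (12 - 17*(-⅘)) - 95508 = (12 + 68/5) - 95508 = 128/5 - 95508 = -477412/5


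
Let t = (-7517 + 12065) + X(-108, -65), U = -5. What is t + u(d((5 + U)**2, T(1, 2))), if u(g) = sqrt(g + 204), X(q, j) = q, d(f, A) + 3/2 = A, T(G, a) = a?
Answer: 4440 + sqrt(818)/2 ≈ 4454.3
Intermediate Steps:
d(f, A) = -3/2 + A
u(g) = sqrt(204 + g)
t = 4440 (t = (-7517 + 12065) - 108 = 4548 - 108 = 4440)
t + u(d((5 + U)**2, T(1, 2))) = 4440 + sqrt(204 + (-3/2 + 2)) = 4440 + sqrt(204 + 1/2) = 4440 + sqrt(409/2) = 4440 + sqrt(818)/2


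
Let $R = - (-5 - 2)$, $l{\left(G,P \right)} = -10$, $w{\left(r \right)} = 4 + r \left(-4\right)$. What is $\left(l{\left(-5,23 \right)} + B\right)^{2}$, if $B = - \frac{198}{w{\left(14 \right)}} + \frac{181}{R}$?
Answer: $\frac{12809241}{33124} \approx 386.71$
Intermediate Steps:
$w{\left(r \right)} = 4 - 4 r$
$R = 7$ ($R = - (-5 - 2) = \left(-1\right) \left(-7\right) = 7$)
$B = \frac{5399}{182}$ ($B = - \frac{198}{4 - 56} + \frac{181}{7} = - \frac{198}{4 - 56} + 181 \cdot \frac{1}{7} = - \frac{198}{-52} + \frac{181}{7} = \left(-198\right) \left(- \frac{1}{52}\right) + \frac{181}{7} = \frac{99}{26} + \frac{181}{7} = \frac{5399}{182} \approx 29.665$)
$\left(l{\left(-5,23 \right)} + B\right)^{2} = \left(-10 + \frac{5399}{182}\right)^{2} = \left(\frac{3579}{182}\right)^{2} = \frac{12809241}{33124}$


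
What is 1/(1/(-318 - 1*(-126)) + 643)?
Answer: 192/123455 ≈ 0.0015552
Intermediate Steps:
1/(1/(-318 - 1*(-126)) + 643) = 1/(1/(-318 + 126) + 643) = 1/(1/(-192) + 643) = 1/(-1/192 + 643) = 1/(123455/192) = 192/123455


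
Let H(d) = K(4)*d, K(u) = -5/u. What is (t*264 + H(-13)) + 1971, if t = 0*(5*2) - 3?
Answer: 4781/4 ≈ 1195.3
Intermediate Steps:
H(d) = -5*d/4 (H(d) = (-5/4)*d = (-5*¼)*d = -5*d/4)
t = -3 (t = 0*10 - 3 = 0 - 3 = -3)
(t*264 + H(-13)) + 1971 = (-3*264 - 5/4*(-13)) + 1971 = (-792 + 65/4) + 1971 = -3103/4 + 1971 = 4781/4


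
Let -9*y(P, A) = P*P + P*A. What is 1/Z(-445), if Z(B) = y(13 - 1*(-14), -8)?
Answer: -1/57 ≈ -0.017544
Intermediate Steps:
y(P, A) = -P**2/9 - A*P/9 (y(P, A) = -(P*P + P*A)/9 = -(P**2 + A*P)/9 = -P**2/9 - A*P/9)
Z(B) = -57 (Z(B) = -(13 - 1*(-14))*(-8 + (13 - 1*(-14)))/9 = -(13 + 14)*(-8 + (13 + 14))/9 = -1/9*27*(-8 + 27) = -1/9*27*19 = -57)
1/Z(-445) = 1/(-57) = -1/57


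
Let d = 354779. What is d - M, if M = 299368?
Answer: 55411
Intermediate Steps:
d - M = 354779 - 1*299368 = 354779 - 299368 = 55411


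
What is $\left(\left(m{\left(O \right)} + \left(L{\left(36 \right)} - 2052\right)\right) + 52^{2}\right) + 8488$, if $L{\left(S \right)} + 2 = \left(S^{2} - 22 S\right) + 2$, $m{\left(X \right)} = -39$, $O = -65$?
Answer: $9605$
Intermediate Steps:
$L{\left(S \right)} = S^{2} - 22 S$ ($L{\left(S \right)} = -2 + \left(\left(S^{2} - 22 S\right) + 2\right) = -2 + \left(2 + S^{2} - 22 S\right) = S^{2} - 22 S$)
$\left(\left(m{\left(O \right)} + \left(L{\left(36 \right)} - 2052\right)\right) + 52^{2}\right) + 8488 = \left(\left(-39 - \left(2052 - 36 \left(-22 + 36\right)\right)\right) + 52^{2}\right) + 8488 = \left(\left(-39 + \left(36 \cdot 14 - 2052\right)\right) + 2704\right) + 8488 = \left(\left(-39 + \left(504 - 2052\right)\right) + 2704\right) + 8488 = \left(\left(-39 - 1548\right) + 2704\right) + 8488 = \left(-1587 + 2704\right) + 8488 = 1117 + 8488 = 9605$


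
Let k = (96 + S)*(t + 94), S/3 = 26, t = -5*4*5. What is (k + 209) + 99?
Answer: -736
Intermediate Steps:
t = -100 (t = -20*5 = -100)
S = 78 (S = 3*26 = 78)
k = -1044 (k = (96 + 78)*(-100 + 94) = 174*(-6) = -1044)
(k + 209) + 99 = (-1044 + 209) + 99 = -835 + 99 = -736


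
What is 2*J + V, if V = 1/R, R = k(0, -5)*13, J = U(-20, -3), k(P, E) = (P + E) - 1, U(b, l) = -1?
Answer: -157/78 ≈ -2.0128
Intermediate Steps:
k(P, E) = -1 + E + P (k(P, E) = (E + P) - 1 = -1 + E + P)
J = -1
R = -78 (R = (-1 - 5 + 0)*13 = -6*13 = -78)
V = -1/78 (V = 1/(-78) = -1/78 ≈ -0.012821)
2*J + V = 2*(-1) - 1/78 = -2 - 1/78 = -157/78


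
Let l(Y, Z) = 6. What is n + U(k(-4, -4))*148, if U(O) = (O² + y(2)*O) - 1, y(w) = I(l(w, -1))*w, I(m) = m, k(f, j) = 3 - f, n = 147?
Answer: 19683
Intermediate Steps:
y(w) = 6*w
U(O) = -1 + O² + 12*O (U(O) = (O² + (6*2)*O) - 1 = (O² + 12*O) - 1 = -1 + O² + 12*O)
n + U(k(-4, -4))*148 = 147 + (-1 + (3 - 1*(-4))² + 12*(3 - 1*(-4)))*148 = 147 + (-1 + (3 + 4)² + 12*(3 + 4))*148 = 147 + (-1 + 7² + 12*7)*148 = 147 + (-1 + 49 + 84)*148 = 147 + 132*148 = 147 + 19536 = 19683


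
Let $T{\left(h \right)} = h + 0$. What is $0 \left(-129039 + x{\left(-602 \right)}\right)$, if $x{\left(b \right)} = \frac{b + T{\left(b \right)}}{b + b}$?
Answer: $0$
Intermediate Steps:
$T{\left(h \right)} = h$
$x{\left(b \right)} = 1$ ($x{\left(b \right)} = \frac{b + b}{b + b} = \frac{2 b}{2 b} = 2 b \frac{1}{2 b} = 1$)
$0 \left(-129039 + x{\left(-602 \right)}\right) = 0 \left(-129039 + 1\right) = 0 \left(-129038\right) = 0$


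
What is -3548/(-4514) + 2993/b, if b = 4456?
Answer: 14660145/10057192 ≈ 1.4577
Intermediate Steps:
-3548/(-4514) + 2993/b = -3548/(-4514) + 2993/4456 = -3548*(-1/4514) + 2993*(1/4456) = 1774/2257 + 2993/4456 = 14660145/10057192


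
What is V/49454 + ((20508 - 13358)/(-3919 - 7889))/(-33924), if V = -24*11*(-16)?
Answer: 38463197107/450227633472 ≈ 0.085431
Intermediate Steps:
V = 4224 (V = -264*(-16) = 4224)
V/49454 + ((20508 - 13358)/(-3919 - 7889))/(-33924) = 4224/49454 + ((20508 - 13358)/(-3919 - 7889))/(-33924) = 4224*(1/49454) + (7150/(-11808))*(-1/33924) = 2112/24727 + (7150*(-1/11808))*(-1/33924) = 2112/24727 - 3575/5904*(-1/33924) = 2112/24727 + 325/18207936 = 38463197107/450227633472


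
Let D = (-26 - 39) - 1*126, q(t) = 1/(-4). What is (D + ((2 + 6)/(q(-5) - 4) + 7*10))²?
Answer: 4363921/289 ≈ 15100.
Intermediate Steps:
q(t) = -¼
D = -191 (D = -65 - 126 = -191)
(D + ((2 + 6)/(q(-5) - 4) + 7*10))² = (-191 + ((2 + 6)/(-¼ - 4) + 7*10))² = (-191 + (8/(-17/4) + 70))² = (-191 + (8*(-4/17) + 70))² = (-191 + (-32/17 + 70))² = (-191 + 1158/17)² = (-2089/17)² = 4363921/289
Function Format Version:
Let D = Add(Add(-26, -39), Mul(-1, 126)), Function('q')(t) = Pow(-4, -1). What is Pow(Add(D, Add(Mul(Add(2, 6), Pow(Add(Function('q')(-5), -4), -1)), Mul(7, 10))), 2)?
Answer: Rational(4363921, 289) ≈ 15100.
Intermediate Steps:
Function('q')(t) = Rational(-1, 4)
D = -191 (D = Add(-65, -126) = -191)
Pow(Add(D, Add(Mul(Add(2, 6), Pow(Add(Function('q')(-5), -4), -1)), Mul(7, 10))), 2) = Pow(Add(-191, Add(Mul(Add(2, 6), Pow(Add(Rational(-1, 4), -4), -1)), Mul(7, 10))), 2) = Pow(Add(-191, Add(Mul(8, Pow(Rational(-17, 4), -1)), 70)), 2) = Pow(Add(-191, Add(Mul(8, Rational(-4, 17)), 70)), 2) = Pow(Add(-191, Add(Rational(-32, 17), 70)), 2) = Pow(Add(-191, Rational(1158, 17)), 2) = Pow(Rational(-2089, 17), 2) = Rational(4363921, 289)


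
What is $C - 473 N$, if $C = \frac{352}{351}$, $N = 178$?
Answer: $- \frac{29551742}{351} \approx -84193.0$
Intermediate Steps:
$C = \frac{352}{351}$ ($C = 352 \cdot \frac{1}{351} = \frac{352}{351} \approx 1.0028$)
$C - 473 N = \frac{352}{351} - 84194 = - \frac{29551742}{351}$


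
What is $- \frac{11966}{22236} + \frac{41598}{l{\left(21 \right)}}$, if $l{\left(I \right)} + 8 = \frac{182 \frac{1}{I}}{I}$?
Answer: $- \frac{14569756703}{2657202} \approx -5483.1$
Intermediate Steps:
$l{\left(I \right)} = -8 + \frac{182}{I^{2}}$ ($l{\left(I \right)} = -8 + \frac{182 \frac{1}{I}}{I} = -8 + \frac{182}{I^{2}}$)
$- \frac{11966}{22236} + \frac{41598}{l{\left(21 \right)}} = - \frac{11966}{22236} + \frac{41598}{-8 + \frac{182}{441}} = \left(-11966\right) \frac{1}{22236} + \frac{41598}{-8 + 182 \cdot \frac{1}{441}} = - \frac{5983}{11118} + \frac{41598}{-8 + \frac{26}{63}} = - \frac{5983}{11118} + \frac{41598}{- \frac{478}{63}} = - \frac{5983}{11118} + 41598 \left(- \frac{63}{478}\right) = - \frac{5983}{11118} - \frac{1310337}{239} = - \frac{14569756703}{2657202}$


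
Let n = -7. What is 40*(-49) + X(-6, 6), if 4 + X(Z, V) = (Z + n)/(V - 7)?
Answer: -1951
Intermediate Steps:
X(Z, V) = -4 + (-7 + Z)/(-7 + V) (X(Z, V) = -4 + (Z - 7)/(V - 7) = -4 + (-7 + Z)/(-7 + V))
40*(-49) + X(-6, 6) = 40*(-49) + (21 - 6 - 4*6)/(-7 + 6) = -1960 + (21 - 6 - 24)/(-1) = -1960 - 1*(-9) = -1960 + 9 = -1951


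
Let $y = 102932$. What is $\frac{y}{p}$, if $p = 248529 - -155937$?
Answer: $\frac{51466}{202233} \approx 0.25449$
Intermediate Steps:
$p = 404466$ ($p = 248529 + 155937 = 404466$)
$\frac{y}{p} = \frac{102932}{404466} = 102932 \cdot \frac{1}{404466} = \frac{51466}{202233}$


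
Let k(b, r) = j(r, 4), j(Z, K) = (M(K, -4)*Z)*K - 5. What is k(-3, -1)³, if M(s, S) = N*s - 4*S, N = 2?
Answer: -1030301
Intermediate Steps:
M(s, S) = -4*S + 2*s (M(s, S) = 2*s - 4*S = -4*S + 2*s)
j(Z, K) = -5 + K*Z*(16 + 2*K) (j(Z, K) = ((-4*(-4) + 2*K)*Z)*K - 5 = ((16 + 2*K)*Z)*K - 5 = (Z*(16 + 2*K))*K - 5 = K*Z*(16 + 2*K) - 5 = -5 + K*Z*(16 + 2*K))
k(b, r) = -5 + 96*r (k(b, r) = -5 + 2*4*r*(8 + 4) = -5 + 2*4*r*12 = -5 + 96*r)
k(-3, -1)³ = (-5 + 96*(-1))³ = (-5 - 96)³ = (-101)³ = -1030301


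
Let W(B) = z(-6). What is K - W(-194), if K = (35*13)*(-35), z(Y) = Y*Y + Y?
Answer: -15955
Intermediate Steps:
z(Y) = Y + Y² (z(Y) = Y² + Y = Y + Y²)
W(B) = 30 (W(B) = -6*(1 - 6) = -6*(-5) = 30)
K = -15925 (K = 455*(-35) = -15925)
K - W(-194) = -15925 - 1*30 = -15925 - 30 = -15955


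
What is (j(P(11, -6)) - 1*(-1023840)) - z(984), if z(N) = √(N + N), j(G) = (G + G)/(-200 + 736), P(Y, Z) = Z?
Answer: 137194557/134 - 4*√123 ≈ 1.0238e+6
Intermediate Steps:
j(G) = G/268 (j(G) = (2*G)/536 = (2*G)*(1/536) = G/268)
z(N) = √2*√N (z(N) = √(2*N) = √2*√N)
(j(P(11, -6)) - 1*(-1023840)) - z(984) = ((1/268)*(-6) - 1*(-1023840)) - √2*√984 = (-3/134 + 1023840) - √2*2*√246 = 137194557/134 - 4*√123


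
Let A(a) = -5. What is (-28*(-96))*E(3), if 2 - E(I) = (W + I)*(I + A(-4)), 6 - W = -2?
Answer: 64512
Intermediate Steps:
W = 8 (W = 6 - 1*(-2) = 6 + 2 = 8)
E(I) = 2 - (-5 + I)*(8 + I) (E(I) = 2 - (8 + I)*(I - 5) = 2 - (8 + I)*(-5 + I) = 2 - (-5 + I)*(8 + I))
(-28*(-96))*E(3) = (-28*(-96))*(42 - 1*3**2 - 3*3) = 2688*(42 - 1*9 - 9) = 2688*(42 - 9 - 9) = 2688*24 = 64512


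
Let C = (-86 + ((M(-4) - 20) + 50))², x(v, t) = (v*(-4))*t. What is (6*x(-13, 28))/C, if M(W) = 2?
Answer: 728/243 ≈ 2.9959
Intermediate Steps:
x(v, t) = -4*t*v (x(v, t) = (-4*v)*t = -4*t*v)
C = 2916 (C = (-86 + ((2 - 20) + 50))² = (-86 + (-18 + 50))² = (-86 + 32)² = (-54)² = 2916)
(6*x(-13, 28))/C = (6*(-4*28*(-13)))/2916 = (6*1456)*(1/2916) = 8736*(1/2916) = 728/243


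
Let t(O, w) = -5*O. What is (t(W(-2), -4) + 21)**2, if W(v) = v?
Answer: 961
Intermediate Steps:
(t(W(-2), -4) + 21)**2 = (-5*(-2) + 21)**2 = (10 + 21)**2 = 31**2 = 961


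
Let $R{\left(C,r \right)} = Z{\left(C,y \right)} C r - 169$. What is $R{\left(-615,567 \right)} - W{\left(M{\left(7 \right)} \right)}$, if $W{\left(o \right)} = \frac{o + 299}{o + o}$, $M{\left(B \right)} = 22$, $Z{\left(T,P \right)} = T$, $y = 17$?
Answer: $\frac{9435949543}{44} \approx 2.1445 \cdot 10^{8}$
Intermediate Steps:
$R{\left(C,r \right)} = -169 + r C^{2}$ ($R{\left(C,r \right)} = C C r - 169 = C^{2} r - 169 = r C^{2} - 169 = -169 + r C^{2}$)
$W{\left(o \right)} = \frac{299 + o}{2 o}$
$R{\left(-615,567 \right)} - W{\left(M{\left(7 \right)} \right)} = \left(-169 + 567 \left(-615\right)^{2}\right) - \frac{299 + 22}{2 \cdot 22} = \left(-169 + 567 \cdot 378225\right) - \frac{1}{2} \cdot \frac{1}{22} \cdot 321 = \left(-169 + 214453575\right) - \frac{321}{44} = 214453406 - \frac{321}{44} = \frac{9435949543}{44}$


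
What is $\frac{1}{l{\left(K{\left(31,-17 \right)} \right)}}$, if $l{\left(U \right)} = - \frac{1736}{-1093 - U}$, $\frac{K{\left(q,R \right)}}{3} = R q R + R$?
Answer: $\frac{27919}{1736} \approx 16.082$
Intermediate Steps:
$K{\left(q,R \right)} = 3 R + 3 q R^{2}$ ($K{\left(q,R \right)} = 3 \left(R q R + R\right) = 3 \left(q R^{2} + R\right) = 3 \left(R + q R^{2}\right) = 3 R + 3 q R^{2}$)
$\frac{1}{l{\left(K{\left(31,-17 \right)} \right)}} = \frac{1}{1736 \frac{1}{1093 + 3 \left(-17\right) \left(1 - 527\right)}} = \frac{1}{1736 \frac{1}{1093 + 3 \left(-17\right) \left(-526\right)}} = \frac{1}{1736 \frac{1}{1093 + 26826}} = \frac{1}{1736 \cdot \frac{1}{27919}} = \frac{1}{\frac{1736}{27919}} = \frac{27919}{1736}$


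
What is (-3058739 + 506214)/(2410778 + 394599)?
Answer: -2552525/2805377 ≈ -0.90987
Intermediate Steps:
(-3058739 + 506214)/(2410778 + 394599) = -2552525/2805377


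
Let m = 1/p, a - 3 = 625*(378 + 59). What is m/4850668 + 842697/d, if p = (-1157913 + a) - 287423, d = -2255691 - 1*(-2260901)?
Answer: 2395784130665899379/14812008730029120 ≈ 161.75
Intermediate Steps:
d = 5210 (d = -2255691 + 2260901 = 5210)
a = 273128 (a = 3 + 625*(378 + 59) = 3 + 625*437 = 3 + 273125 = 273128)
p = -1172208 (p = (-1157913 + 273128) - 287423 = -884785 - 287423 = -1172208)
m = -1/1172208 (m = 1/(-1172208) = -1/1172208 ≈ -8.5309e-7)
m/4850668 + 842697/d = -1/1172208/4850668 + 842697/5210 = -1/1172208*1/4850668 + 842697*(1/5210) = -1/5685991834944 + 842697/5210 = 2395784130665899379/14812008730029120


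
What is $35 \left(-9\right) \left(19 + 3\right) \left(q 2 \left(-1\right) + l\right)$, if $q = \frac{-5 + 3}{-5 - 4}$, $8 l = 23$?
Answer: $- \frac{67375}{4} \approx -16844.0$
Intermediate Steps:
$l = \frac{23}{8}$ ($l = \frac{1}{8} \cdot 23 = \frac{23}{8} \approx 2.875$)
$q = \frac{2}{9}$ ($q = - \frac{2}{-9} = \left(-2\right) \left(- \frac{1}{9}\right) = \frac{2}{9} \approx 0.22222$)
$35 \left(-9\right) \left(19 + 3\right) \left(q 2 \left(-1\right) + l\right) = 35 \left(-9\right) \left(19 + 3\right) \left(\frac{2}{9} \cdot 2 \left(-1\right) + \frac{23}{8}\right) = - 315 \cdot 22 \left(\frac{4}{9} \left(-1\right) + \frac{23}{8}\right) = - 315 \cdot 22 \left(- \frac{4}{9} + \frac{23}{8}\right) = - 315 \cdot 22 \cdot \frac{175}{72} = \left(-315\right) \frac{1925}{36} = - \frac{67375}{4}$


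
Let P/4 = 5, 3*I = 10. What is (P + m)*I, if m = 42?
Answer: 620/3 ≈ 206.67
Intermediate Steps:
I = 10/3 (I = (⅓)*10 = 10/3 ≈ 3.3333)
P = 20 (P = 4*5 = 20)
(P + m)*I = (20 + 42)*(10/3) = 62*(10/3) = 620/3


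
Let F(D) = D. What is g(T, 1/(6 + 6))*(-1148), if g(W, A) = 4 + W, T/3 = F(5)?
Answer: -21812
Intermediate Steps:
T = 15 (T = 3*5 = 15)
g(T, 1/(6 + 6))*(-1148) = (4 + 15)*(-1148) = 19*(-1148) = -21812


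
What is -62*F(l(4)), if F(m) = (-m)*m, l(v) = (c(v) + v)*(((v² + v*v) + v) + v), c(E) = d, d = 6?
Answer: 9920000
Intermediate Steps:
c(E) = 6
l(v) = (6 + v)*(2*v + 2*v²) (l(v) = (6 + v)*(((v² + v*v) + v) + v) = (6 + v)*(((v² + v²) + v) + v) = (6 + v)*((2*v² + v) + v) = (6 + v)*((v + 2*v²) + v) = (6 + v)*(2*v + 2*v²))
F(m) = -m²
-62*F(l(4)) = -(-62)*(2*4*(6 + 4² + 7*4))² = -(-62)*(2*4*(6 + 16 + 28))² = -(-62)*(2*4*50)² = -(-62)*400² = -(-62)*160000 = -62*(-160000) = 9920000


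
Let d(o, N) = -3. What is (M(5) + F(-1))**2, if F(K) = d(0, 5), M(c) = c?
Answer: 4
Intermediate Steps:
F(K) = -3
(M(5) + F(-1))**2 = (5 - 3)**2 = 2**2 = 4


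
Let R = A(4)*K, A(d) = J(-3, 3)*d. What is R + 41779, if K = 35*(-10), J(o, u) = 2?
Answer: 38979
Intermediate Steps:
K = -350
A(d) = 2*d
R = -2800 (R = (2*4)*(-350) = 8*(-350) = -2800)
R + 41779 = -2800 + 41779 = 38979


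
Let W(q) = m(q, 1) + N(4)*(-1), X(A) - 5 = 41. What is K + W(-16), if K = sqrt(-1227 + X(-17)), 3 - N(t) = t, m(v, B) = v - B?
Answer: -16 + I*sqrt(1181) ≈ -16.0 + 34.366*I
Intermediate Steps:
X(A) = 46 (X(A) = 5 + 41 = 46)
N(t) = 3 - t
W(q) = q (W(q) = (q - 1*1) + (3 - 1*4)*(-1) = (q - 1) + (3 - 4)*(-1) = (-1 + q) - 1*(-1) = (-1 + q) + 1 = q)
K = I*sqrt(1181) (K = sqrt(-1227 + 46) = sqrt(-1181) = I*sqrt(1181) ≈ 34.366*I)
K + W(-16) = I*sqrt(1181) - 16 = -16 + I*sqrt(1181)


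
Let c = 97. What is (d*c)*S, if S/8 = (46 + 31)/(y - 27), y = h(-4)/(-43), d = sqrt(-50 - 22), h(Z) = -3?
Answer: -2569336*I*sqrt(2)/193 ≈ -18827.0*I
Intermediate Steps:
d = 6*I*sqrt(2) (d = sqrt(-72) = 6*I*sqrt(2) ≈ 8.4853*I)
y = 3/43 (y = -3/(-43) = -3*(-1/43) = 3/43 ≈ 0.069767)
S = -13244/579 (S = 8*((46 + 31)/(3/43 - 27)) = 8*(77/(-1158/43)) = 8*(77*(-43/1158)) = 8*(-3311/1158) = -13244/579 ≈ -22.874)
(d*c)*S = ((6*I*sqrt(2))*97)*(-13244/579) = (582*I*sqrt(2))*(-13244/579) = -2569336*I*sqrt(2)/193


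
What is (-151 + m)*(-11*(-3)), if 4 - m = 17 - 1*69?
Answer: -3135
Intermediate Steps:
m = 56 (m = 4 - (17 - 1*69) = 4 - (17 - 69) = 4 - 1*(-52) = 4 + 52 = 56)
(-151 + m)*(-11*(-3)) = (-151 + 56)*(-11*(-3)) = -95*33 = -3135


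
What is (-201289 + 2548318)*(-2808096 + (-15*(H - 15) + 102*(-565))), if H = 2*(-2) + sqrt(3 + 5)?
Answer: -6725273124789 - 70410870*sqrt(2) ≈ -6.7254e+12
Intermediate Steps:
H = -4 + 2*sqrt(2) (H = -4 + sqrt(8) = -4 + 2*sqrt(2) ≈ -1.1716)
(-201289 + 2548318)*(-2808096 + (-15*(H - 15) + 102*(-565))) = (-201289 + 2548318)*(-2808096 + (-15*((-4 + 2*sqrt(2)) - 15) + 102*(-565))) = 2347029*(-2808096 + (-15*(-19 + 2*sqrt(2)) - 57630)) = 2347029*(-2808096 + ((285 - 30*sqrt(2)) - 57630)) = 2347029*(-2808096 + (-57345 - 30*sqrt(2))) = 2347029*(-2865441 - 30*sqrt(2)) = -6725273124789 - 70410870*sqrt(2)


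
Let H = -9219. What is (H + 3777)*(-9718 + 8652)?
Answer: 5801172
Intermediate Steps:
(H + 3777)*(-9718 + 8652) = (-9219 + 3777)*(-9718 + 8652) = -5442*(-1066) = 5801172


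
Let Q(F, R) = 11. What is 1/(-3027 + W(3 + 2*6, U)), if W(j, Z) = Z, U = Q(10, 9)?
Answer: -1/3016 ≈ -0.00033156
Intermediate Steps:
U = 11
1/(-3027 + W(3 + 2*6, U)) = 1/(-3027 + 11) = 1/(-3016) = -1/3016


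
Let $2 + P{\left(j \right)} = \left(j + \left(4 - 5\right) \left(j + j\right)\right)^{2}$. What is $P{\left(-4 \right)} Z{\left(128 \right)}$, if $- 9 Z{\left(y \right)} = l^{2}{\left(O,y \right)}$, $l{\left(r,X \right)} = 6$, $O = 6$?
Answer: $-56$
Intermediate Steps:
$Z{\left(y \right)} = -4$ ($Z{\left(y \right)} = - \frac{6^{2}}{9} = \left(- \frac{1}{9}\right) 36 = -4$)
$P{\left(j \right)} = -2 + j^{2}$ ($P{\left(j \right)} = -2 + \left(j + \left(4 - 5\right) \left(j + j\right)\right)^{2} = -2 + \left(j - 2 j\right)^{2} = -2 + \left(- j\right)^{2} = -2 + j^{2}$)
$P{\left(-4 \right)} Z{\left(128 \right)} = \left(-2 + \left(-4\right)^{2}\right) \left(-4\right) = \left(-2 + 16\right) \left(-4\right) = 14 \left(-4\right) = -56$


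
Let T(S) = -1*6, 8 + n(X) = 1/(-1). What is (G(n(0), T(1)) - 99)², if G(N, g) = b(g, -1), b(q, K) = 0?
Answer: 9801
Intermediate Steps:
n(X) = -9 (n(X) = -8 + 1/(-1) = -8 + 1*(-1) = -8 - 1 = -9)
T(S) = -6
G(N, g) = 0
(G(n(0), T(1)) - 99)² = (0 - 99)² = (-99)² = 9801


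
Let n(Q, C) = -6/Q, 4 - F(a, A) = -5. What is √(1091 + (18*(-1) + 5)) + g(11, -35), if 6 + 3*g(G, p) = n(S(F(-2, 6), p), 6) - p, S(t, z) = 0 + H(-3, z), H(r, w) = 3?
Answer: 9 + 7*√22 ≈ 41.833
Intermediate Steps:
F(a, A) = 9 (F(a, A) = 4 - 1*(-5) = 4 + 5 = 9)
S(t, z) = 3 (S(t, z) = 0 + 3 = 3)
g(G, p) = -8/3 - p/3 (g(G, p) = -2 + (-6/3 - p)/3 = -2 + (-6*⅓ - p)/3 = -2 + (-2 - p)/3 = -2 + (-⅔ - p/3) = -8/3 - p/3)
√(1091 + (18*(-1) + 5)) + g(11, -35) = √(1091 + (18*(-1) + 5)) + (-8/3 - ⅓*(-35)) = √(1091 + (-18 + 5)) + (-8/3 + 35/3) = √(1091 - 13) + 9 = √1078 + 9 = 7*√22 + 9 = 9 + 7*√22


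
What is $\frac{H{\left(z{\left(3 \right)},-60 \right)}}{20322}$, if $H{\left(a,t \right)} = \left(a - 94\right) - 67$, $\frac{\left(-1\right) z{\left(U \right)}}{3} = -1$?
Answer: $- \frac{79}{10161} \approx -0.0077748$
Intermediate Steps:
$z{\left(U \right)} = 3$ ($z{\left(U \right)} = \left(-3\right) \left(-1\right) = 3$)
$H{\left(a,t \right)} = -161 + a$ ($H{\left(a,t \right)} = \left(-94 + a\right) - 67 = -161 + a$)
$\frac{H{\left(z{\left(3 \right)},-60 \right)}}{20322} = \frac{-161 + 3}{20322} = \left(-158\right) \frac{1}{20322} = - \frac{79}{10161}$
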